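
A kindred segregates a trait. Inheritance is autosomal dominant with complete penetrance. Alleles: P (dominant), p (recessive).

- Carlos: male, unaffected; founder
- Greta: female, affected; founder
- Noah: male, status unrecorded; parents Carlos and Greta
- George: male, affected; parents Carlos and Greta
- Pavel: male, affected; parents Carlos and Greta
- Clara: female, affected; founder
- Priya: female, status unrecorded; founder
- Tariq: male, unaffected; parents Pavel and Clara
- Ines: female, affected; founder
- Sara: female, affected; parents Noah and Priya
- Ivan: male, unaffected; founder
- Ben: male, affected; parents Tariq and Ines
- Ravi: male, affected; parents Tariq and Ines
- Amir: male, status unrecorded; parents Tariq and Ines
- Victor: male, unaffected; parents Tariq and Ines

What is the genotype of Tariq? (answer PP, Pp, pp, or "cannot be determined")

pp

Tariq is unaffected, so Tariq is pp.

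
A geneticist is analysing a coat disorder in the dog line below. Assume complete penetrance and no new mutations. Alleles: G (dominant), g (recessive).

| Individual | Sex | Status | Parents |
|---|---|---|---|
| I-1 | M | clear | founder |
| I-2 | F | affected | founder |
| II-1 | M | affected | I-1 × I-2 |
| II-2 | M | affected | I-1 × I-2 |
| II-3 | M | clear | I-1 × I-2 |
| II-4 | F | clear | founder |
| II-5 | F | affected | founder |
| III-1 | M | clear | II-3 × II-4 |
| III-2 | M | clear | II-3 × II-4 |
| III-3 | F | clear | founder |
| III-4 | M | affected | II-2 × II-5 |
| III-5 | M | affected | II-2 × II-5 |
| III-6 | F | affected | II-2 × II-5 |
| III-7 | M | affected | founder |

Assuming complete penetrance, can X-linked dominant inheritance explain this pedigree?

A consistent assignment under X-linked dominant exists: I-1 X^g Y, I-2 X^G X^g, II-1 X^G Y, II-2 X^G Y, II-3 X^g Y, II-4 X^g X^g, II-5 X^G X^G, III-1 X^g Y, III-2 X^g Y, III-3 X^g X^g, III-4 X^G Y, III-5 X^G Y, III-6 X^G X^G, III-7 X^G Y.
In this assignment every recorded phenotype matches its genotype and every non-founder's genotype is obtainable from its parents' genotypes, so the pedigree is consistent.

Yes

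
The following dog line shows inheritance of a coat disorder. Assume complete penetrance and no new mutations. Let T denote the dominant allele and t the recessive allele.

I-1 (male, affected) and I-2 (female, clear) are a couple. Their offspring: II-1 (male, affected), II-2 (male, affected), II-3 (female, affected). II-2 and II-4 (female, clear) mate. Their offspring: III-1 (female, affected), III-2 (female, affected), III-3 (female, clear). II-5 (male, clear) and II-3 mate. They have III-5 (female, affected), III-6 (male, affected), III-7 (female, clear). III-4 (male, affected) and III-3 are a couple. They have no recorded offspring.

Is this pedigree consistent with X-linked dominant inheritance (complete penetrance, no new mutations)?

No

Under X-linked dominant, II-1 (affected, male) cannot arise from I-1 (affected) × I-2 (clear).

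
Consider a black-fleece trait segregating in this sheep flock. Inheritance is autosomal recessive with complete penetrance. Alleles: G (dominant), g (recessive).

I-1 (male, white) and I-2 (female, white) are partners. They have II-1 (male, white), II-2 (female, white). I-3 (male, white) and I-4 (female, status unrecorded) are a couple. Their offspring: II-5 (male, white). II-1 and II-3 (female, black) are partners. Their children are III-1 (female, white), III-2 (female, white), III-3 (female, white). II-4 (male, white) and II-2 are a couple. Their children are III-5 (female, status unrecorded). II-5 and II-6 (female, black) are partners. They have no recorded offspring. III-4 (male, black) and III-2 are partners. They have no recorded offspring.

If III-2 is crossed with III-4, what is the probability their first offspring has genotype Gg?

III-2 is white so carries G and received g from II-3 (gg), so III-2 is Gg.
III-4 is black, so III-4 is gg.
The cross gives 1/2 Gg : 1/2 gg, so P(offspring has genotype Gg) = 1/2.

1/2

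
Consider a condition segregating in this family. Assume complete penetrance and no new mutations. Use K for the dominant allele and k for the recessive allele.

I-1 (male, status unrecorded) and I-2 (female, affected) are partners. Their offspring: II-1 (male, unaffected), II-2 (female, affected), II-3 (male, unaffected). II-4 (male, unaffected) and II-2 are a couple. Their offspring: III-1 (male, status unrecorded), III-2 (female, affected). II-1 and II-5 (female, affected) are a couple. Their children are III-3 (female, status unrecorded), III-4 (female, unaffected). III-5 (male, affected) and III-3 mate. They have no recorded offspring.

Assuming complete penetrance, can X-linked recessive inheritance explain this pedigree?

No

Under X-linked recessive, II-1 (unaffected, male) cannot arise from I-1 (unrecorded) × I-2 (affected).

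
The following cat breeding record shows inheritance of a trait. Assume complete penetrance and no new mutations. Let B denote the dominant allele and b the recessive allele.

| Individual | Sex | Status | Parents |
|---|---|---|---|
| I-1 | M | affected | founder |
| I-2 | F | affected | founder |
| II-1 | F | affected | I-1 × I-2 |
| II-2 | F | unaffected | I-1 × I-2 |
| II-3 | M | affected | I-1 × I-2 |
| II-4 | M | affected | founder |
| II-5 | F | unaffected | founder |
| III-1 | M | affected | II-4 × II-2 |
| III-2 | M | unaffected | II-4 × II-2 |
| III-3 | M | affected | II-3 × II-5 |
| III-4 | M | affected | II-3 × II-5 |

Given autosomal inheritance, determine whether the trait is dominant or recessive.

dominant

I-1 and I-2 are both affected yet have an unaffected child II-2. Under a recessive model two affected parents are homozygous and every child would be affected, so the trait cannot be recessive.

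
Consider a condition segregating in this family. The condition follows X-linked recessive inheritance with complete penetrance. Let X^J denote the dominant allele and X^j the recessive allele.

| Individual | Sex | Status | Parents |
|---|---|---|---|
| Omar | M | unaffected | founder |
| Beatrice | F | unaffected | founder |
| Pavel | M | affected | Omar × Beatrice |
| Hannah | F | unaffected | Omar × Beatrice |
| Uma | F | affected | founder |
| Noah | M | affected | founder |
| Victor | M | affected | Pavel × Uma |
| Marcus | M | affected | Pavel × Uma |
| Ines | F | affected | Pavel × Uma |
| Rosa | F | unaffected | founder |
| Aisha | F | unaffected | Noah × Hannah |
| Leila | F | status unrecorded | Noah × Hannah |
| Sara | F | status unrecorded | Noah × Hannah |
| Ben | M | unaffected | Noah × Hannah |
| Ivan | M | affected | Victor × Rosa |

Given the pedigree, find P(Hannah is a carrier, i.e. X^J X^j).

1/5

Omar is unaffected, so Omar is X^J Y.
Beatrice is unaffected so carries J and passed j to Pavel (X^j Y), so Beatrice is X^J X^j.
Their cross gives offspring ratios 1/2 X^J X^J : 1/2 X^J X^j. Conditioning on Hannah being unaffected, P(X^J X^j) = 1/2 / 1 = 1/2 before taking Hannah's own offspring into account.
Noah is affected, so Noah is X^j Y.
Now use Hannah's offspring. Probability of each recorded status — unaffected daughter Aisha: 1/2 if Hannah is X^J X^j, 1 if X^J X^J; unaffected son Ben: 1/2 if Hannah is X^J X^j, 1 if X^J X^J. (Leila, Sara: equally likely either way, so uninformative.)
Bayes: P(X^J X^j) = 1/2·1/4 / (1/2·1/4 + 1/2·1) = 1/5.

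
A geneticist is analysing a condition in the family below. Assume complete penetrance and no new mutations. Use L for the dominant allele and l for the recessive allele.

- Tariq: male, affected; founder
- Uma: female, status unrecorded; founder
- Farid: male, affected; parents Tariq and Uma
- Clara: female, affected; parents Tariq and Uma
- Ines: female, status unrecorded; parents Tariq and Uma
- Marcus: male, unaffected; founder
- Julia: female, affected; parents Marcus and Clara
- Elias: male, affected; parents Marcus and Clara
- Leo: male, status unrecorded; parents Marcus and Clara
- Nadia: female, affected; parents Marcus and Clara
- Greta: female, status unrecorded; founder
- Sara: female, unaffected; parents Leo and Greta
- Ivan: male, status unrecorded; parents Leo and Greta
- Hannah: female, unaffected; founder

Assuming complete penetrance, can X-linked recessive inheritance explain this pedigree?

No

Under X-linked recessive, Julia (affected, female) cannot arise from Marcus (unaffected) × Clara (affected).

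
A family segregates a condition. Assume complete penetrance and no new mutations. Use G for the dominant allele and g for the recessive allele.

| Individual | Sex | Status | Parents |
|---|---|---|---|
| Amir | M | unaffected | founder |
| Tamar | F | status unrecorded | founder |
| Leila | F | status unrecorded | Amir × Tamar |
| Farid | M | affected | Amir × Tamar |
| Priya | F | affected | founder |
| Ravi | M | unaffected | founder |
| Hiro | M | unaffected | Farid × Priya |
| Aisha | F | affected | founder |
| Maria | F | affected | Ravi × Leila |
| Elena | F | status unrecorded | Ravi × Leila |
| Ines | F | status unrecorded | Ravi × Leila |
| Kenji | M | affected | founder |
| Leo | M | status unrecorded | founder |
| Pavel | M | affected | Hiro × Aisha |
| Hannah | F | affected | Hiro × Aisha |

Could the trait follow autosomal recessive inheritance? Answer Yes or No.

No

Under autosomal recessive, Hiro (unaffected, male) cannot arise from Farid (affected) × Priya (affected).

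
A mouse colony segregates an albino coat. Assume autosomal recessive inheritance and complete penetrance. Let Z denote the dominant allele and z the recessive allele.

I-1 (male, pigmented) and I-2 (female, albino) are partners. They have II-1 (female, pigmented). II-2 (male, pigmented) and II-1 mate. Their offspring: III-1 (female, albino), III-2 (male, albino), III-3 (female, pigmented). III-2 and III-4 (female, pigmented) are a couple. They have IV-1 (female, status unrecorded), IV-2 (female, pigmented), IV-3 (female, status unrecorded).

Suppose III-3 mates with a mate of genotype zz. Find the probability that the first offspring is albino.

1/3

II-2 is pigmented so carries Z and passed z to III-1 (zz), so II-2 is Zz.
II-1 is pigmented so carries Z and received z from I-2 (zz), so II-1 is Zz.
III-3 is a pigmented offspring of II-2 (Zz) × II-1 (Zz), whose cross gives 1/4 ZZ : 1/2 Zz : 1/4 zz; conditioning on being pigmented, III-3 is ZZ with probability 1/3, Zz with probability 2/3.
Summing over parental genotype combinations, P(offspring is albino) = 2/3·1/2 = 1/3.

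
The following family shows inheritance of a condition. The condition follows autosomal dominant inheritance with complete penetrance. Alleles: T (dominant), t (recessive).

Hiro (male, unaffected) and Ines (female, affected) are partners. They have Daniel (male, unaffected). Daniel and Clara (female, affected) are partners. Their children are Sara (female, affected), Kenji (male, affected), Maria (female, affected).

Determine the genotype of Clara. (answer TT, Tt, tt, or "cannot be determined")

cannot be determined

Clara's phenotype allows TT or Tt, and no parent or child forces a single allele at both positions; consistent genotype assignments exist with Clara as TT or Tt.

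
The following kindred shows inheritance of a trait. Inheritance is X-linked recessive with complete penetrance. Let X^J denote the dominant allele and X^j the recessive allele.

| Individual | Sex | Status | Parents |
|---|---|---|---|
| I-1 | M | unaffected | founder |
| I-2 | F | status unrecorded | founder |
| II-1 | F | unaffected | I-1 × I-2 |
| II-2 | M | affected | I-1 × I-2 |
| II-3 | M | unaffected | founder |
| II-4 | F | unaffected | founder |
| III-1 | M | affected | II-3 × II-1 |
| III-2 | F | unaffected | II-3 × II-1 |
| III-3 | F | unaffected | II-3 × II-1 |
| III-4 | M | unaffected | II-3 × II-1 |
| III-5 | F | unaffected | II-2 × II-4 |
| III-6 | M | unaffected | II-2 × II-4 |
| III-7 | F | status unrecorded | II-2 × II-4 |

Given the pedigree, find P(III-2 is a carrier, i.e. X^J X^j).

1/2

II-3 is unaffected, so II-3 is X^J Y.
II-1 is unaffected so carries J and passed j to III-1 (X^j Y), so II-1 is X^J X^j.
Their cross gives offspring ratios 1/2 X^J X^J : 1/2 X^J X^j. Conditioning on III-2 being unaffected, P(X^J X^j) = 1/2 / 1 = 1/2.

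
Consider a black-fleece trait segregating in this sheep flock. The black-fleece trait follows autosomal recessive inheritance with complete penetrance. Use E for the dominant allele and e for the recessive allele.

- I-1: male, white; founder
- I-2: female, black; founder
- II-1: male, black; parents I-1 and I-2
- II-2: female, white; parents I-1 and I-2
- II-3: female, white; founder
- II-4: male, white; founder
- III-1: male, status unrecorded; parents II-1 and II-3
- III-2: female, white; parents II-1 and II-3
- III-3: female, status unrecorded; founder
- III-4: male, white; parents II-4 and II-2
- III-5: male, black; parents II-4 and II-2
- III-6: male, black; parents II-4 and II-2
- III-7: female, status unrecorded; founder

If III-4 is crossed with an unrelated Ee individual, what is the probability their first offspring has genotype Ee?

II-4 is white so carries E and passed e to III-5 (ee), so II-4 is Ee.
II-2 is white so carries E and received e from I-2 (ee), so II-2 is Ee.
III-4 is a white offspring of II-4 (Ee) × II-2 (Ee), whose cross gives 1/4 EE : 1/2 Ee : 1/4 ee; conditioning on being white, III-4 is EE with probability 1/3, Ee with probability 2/3.
Summing over parental genotype combinations, P(offspring has genotype Ee) = 1/3·1/2 + 2/3·1/2 = 1/2.

1/2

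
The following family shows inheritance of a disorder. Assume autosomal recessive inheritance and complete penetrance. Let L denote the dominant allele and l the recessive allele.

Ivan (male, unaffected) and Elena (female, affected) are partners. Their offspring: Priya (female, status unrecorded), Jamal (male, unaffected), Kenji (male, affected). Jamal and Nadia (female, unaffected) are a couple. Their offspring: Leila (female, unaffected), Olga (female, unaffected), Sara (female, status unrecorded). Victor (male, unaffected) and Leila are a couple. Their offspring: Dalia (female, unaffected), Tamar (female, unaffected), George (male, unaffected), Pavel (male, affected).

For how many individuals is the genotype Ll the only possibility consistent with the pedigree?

4

Obligate heterozygotes: Ivan is unaffected so carries L and passed l to Kenji (ll), so Ivan is Ll; Jamal is unaffected so carries L and received l from Elena (ll), so Jamal is Ll; Leila is unaffected so carries L and passed l to Pavel (ll), so Leila is Ll; Victor is unaffected so carries L and passed l to Pavel (ll), so Victor is Ll.
Every other individual is either homozygous by phenotype or has at least one consistent homozygous assignment, so the count is 4.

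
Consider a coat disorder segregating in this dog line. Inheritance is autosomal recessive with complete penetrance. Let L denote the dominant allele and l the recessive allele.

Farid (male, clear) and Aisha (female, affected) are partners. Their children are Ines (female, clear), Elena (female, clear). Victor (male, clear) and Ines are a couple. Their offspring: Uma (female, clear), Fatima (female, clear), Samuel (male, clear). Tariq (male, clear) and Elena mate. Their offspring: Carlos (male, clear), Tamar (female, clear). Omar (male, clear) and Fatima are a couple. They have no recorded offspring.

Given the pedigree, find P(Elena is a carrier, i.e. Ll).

1

Elena is clear so carries L and received l from Aisha (ll), so Elena is Ll, giving P(Ll) = 1.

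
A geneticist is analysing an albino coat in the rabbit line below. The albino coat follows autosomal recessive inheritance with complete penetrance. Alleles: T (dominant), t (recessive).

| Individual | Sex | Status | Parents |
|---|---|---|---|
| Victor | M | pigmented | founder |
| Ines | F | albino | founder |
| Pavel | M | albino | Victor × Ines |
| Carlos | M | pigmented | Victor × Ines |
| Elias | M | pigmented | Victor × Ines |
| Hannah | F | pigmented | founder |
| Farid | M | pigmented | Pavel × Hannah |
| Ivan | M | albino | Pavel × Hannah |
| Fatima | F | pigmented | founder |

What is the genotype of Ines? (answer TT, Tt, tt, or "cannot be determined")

tt

Ines is albino, so Ines is tt.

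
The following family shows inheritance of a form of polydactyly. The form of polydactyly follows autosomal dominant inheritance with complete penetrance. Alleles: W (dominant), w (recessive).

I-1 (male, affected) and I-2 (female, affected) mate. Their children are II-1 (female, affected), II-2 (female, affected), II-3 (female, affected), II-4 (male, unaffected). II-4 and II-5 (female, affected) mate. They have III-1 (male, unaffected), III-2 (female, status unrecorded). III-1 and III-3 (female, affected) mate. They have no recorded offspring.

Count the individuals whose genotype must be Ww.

Obligate heterozygotes: I-1 is affected so carries W and passed w to II-4 (ww), so I-1 is Ww; I-2 is affected so carries W and passed w to II-4 (ww), so I-2 is Ww; II-5 is affected so carries W and passed w to III-1 (ww), so II-5 is Ww.
Every other individual is either homozygous by phenotype or has at least one consistent homozygous assignment, so the count is 3.

3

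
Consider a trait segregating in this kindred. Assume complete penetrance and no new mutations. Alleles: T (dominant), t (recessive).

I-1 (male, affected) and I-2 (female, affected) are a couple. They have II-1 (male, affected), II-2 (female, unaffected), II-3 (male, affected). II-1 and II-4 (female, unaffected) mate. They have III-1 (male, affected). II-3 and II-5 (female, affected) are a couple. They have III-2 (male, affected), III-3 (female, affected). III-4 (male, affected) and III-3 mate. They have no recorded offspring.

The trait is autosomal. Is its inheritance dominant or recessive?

dominant

I-1 and I-2 are both affected yet have an unaffected child II-2. Under a recessive model two affected parents are homozygous and every child would be affected, so the trait cannot be recessive.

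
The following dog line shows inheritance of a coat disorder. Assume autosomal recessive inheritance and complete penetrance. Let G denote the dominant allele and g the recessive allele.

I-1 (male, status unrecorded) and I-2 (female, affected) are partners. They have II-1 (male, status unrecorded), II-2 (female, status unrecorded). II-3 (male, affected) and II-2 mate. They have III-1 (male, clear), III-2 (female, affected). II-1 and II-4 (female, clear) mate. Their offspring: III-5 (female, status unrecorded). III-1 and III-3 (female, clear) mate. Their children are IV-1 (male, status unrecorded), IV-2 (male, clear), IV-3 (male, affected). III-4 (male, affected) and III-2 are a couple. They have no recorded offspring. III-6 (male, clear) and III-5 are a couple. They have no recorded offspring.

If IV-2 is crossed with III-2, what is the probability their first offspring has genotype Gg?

2/3

III-1 is clear so carries G and received g from II-3 (gg), so III-1 is Gg.
III-3 is clear so carries G and passed g to IV-3 (gg), so III-3 is Gg.
IV-2 is a clear offspring of III-1 (Gg) × III-3 (Gg), whose cross gives 1/4 GG : 1/2 Gg : 1/4 gg; conditioning on being clear, IV-2 is GG with probability 1/3, Gg with probability 2/3.
III-2 is affected, so III-2 is gg.
Summing over parental genotype combinations, P(offspring has genotype Gg) = 1/3·1 + 2/3·1/2 = 2/3.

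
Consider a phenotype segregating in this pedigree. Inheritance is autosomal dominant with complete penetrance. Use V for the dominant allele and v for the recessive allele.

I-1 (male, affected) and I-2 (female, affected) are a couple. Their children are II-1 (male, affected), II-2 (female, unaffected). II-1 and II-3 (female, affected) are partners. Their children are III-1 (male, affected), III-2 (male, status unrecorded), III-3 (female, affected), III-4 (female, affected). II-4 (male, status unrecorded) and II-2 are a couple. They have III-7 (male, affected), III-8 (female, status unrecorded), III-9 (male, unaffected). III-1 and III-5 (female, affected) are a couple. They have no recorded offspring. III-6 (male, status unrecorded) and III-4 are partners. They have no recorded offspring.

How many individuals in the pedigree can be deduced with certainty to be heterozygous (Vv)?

4

Obligate heterozygotes: I-1 is affected so carries V and passed v to II-2 (vv), so I-1 is Vv; I-2 is affected so carries V and passed v to II-2 (vv), so I-2 is Vv; II-4 passed V to III-7 (Vv, whose v came from II-2) and passed v to III-9 (vv), so II-4 is Vv; III-7 is affected so carries V and received v from II-2 (vv), so III-7 is Vv.
Every other individual is either homozygous by phenotype or has at least one consistent homozygous assignment, so the count is 4.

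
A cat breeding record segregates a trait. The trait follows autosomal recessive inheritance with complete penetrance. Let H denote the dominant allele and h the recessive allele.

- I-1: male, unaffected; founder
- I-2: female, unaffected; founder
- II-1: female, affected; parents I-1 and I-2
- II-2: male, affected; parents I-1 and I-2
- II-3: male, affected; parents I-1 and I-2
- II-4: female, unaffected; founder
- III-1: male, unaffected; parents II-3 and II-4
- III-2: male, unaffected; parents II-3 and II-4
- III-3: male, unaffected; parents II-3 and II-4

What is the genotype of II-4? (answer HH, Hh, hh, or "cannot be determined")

cannot be determined

II-4's phenotype allows HH or Hh, and no parent or child forces a single allele at both positions; consistent genotype assignments exist with II-4 as HH or Hh.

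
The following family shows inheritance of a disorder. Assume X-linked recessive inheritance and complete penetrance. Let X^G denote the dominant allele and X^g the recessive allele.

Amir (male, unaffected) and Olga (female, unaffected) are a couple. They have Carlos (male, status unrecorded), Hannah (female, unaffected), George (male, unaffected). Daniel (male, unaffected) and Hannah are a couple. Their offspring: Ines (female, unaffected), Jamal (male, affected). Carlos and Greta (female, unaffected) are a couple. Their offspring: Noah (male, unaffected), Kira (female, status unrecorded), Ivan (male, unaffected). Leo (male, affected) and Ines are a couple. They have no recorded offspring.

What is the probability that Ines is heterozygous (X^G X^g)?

1/2

Daniel is unaffected, so Daniel is X^G Y.
Hannah is unaffected so carries G and passed g to Jamal (X^g Y), so Hannah is X^G X^g.
Their cross gives offspring ratios 1/2 X^G X^G : 1/2 X^G X^g. Conditioning on Ines being unaffected, P(X^G X^g) = 1/2 / 1 = 1/2.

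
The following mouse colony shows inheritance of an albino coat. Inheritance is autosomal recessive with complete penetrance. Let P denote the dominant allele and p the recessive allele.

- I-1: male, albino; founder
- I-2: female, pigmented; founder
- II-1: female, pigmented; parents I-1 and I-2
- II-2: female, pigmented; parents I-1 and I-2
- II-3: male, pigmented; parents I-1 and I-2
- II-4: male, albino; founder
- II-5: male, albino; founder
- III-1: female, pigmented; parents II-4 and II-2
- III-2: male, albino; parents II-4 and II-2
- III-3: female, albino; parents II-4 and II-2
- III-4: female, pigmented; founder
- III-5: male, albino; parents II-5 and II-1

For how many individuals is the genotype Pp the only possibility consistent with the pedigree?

4

Obligate heterozygotes: II-1 is pigmented so carries P and received p from I-1 (pp), so II-1 is Pp; II-2 is pigmented so carries P and received p from I-1 (pp), so II-2 is Pp; II-3 is pigmented so carries P and received p from I-1 (pp), so II-3 is Pp; III-1 is pigmented so carries P and received p from II-4 (pp), so III-1 is Pp.
Every other individual is either homozygous by phenotype or has at least one consistent homozygous assignment, so the count is 4.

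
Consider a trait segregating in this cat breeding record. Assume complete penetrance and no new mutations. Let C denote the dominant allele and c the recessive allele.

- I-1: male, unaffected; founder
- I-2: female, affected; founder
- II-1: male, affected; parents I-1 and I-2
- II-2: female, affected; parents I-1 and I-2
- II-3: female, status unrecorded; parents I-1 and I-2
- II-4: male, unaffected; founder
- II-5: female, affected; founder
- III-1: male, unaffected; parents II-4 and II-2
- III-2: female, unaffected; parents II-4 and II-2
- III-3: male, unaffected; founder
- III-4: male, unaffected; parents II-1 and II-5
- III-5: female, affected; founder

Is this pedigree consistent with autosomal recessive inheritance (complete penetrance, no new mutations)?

Under autosomal recessive, III-4 (unaffected, male) cannot arise from II-1 (affected) × II-5 (affected).

No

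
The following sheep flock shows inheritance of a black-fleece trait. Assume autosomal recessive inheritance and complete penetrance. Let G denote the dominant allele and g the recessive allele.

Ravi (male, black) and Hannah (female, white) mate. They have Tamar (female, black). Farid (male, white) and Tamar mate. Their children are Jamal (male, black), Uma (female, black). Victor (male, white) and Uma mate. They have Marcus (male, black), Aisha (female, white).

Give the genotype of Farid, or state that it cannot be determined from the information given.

Gg

From phenotype alone, Farid is GG or Gg.
Farid is white so carries G and passed g to Jamal (gg), so Farid is Gg.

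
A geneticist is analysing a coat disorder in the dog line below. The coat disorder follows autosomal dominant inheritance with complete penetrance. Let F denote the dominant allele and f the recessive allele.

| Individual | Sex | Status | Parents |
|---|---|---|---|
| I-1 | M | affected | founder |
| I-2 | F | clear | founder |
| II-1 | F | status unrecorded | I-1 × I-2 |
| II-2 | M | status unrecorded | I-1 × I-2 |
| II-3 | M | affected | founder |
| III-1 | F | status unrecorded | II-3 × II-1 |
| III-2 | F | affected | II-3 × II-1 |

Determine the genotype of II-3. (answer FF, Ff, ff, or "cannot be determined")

II-3's phenotype allows FF or Ff, and no parent or child forces a single allele at both positions; consistent genotype assignments exist with II-3 as FF or Ff.

cannot be determined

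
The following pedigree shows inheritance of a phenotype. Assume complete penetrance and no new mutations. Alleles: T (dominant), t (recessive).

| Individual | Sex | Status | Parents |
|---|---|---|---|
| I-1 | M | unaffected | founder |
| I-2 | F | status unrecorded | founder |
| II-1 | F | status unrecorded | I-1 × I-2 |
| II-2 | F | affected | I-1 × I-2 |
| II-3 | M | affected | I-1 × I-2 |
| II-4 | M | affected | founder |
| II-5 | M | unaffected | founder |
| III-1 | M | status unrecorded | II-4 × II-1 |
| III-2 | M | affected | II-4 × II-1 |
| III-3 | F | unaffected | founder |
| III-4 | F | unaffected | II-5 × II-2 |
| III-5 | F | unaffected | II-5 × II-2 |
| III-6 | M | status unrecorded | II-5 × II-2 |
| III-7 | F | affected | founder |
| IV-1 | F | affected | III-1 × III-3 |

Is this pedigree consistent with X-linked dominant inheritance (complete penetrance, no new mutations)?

A consistent assignment under X-linked dominant exists: I-1 X^t Y, I-2 X^T X^T, II-1 X^T X^t, II-2 X^T X^t, II-3 X^T Y, II-4 X^T Y, II-5 X^t Y, III-1 X^T Y, III-2 X^T Y, III-3 X^t X^t, III-4 X^t X^t, III-5 X^t X^t, III-6 X^T Y, III-7 X^T X^T, IV-1 X^T X^t.
In this assignment every recorded phenotype matches its genotype and every non-founder's genotype is obtainable from its parents' genotypes, so the pedigree is consistent.

Yes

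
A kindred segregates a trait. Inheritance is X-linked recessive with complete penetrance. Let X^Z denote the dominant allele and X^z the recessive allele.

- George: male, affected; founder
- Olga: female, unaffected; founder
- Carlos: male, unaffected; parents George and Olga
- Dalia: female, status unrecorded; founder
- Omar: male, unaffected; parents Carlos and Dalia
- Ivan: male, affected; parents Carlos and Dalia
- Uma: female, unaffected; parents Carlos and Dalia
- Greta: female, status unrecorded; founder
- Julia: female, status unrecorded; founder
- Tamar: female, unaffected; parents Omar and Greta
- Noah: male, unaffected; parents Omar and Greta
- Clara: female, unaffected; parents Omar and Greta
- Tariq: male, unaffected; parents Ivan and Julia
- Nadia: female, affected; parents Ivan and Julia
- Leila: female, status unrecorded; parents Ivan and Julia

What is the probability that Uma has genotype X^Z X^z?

1/2

Carlos is unaffected, so Carlos is X^Z Y.
Dalia passed Z to Omar (X^Z Y) and passed z to Ivan (X^z Y), so Dalia is X^Z X^z.
Their cross gives offspring ratios 1/2 X^Z X^Z : 1/2 X^Z X^z. Conditioning on Uma being unaffected, P(X^Z X^z) = 1/2 / 1 = 1/2.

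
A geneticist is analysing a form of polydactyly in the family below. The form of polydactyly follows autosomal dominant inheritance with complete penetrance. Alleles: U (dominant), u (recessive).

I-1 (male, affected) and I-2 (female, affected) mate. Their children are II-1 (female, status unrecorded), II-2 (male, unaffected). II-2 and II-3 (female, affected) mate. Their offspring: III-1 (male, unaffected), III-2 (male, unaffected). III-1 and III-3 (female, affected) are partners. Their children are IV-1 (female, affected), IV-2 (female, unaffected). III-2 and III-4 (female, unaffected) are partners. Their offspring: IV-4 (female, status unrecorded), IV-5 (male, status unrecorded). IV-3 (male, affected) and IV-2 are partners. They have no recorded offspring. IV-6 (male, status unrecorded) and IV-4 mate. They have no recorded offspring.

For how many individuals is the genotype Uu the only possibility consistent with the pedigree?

Obligate heterozygotes: I-1 is affected so carries U and passed u to II-2 (uu), so I-1 is Uu; I-2 is affected so carries U and passed u to II-2 (uu), so I-2 is Uu; II-3 is affected so carries U and passed u to III-1 (uu), so II-3 is Uu; III-3 is affected so carries U and passed u to IV-2 (uu), so III-3 is Uu; IV-1 is affected so carries U and received u from III-1 (uu), so IV-1 is Uu.
Every other individual is either homozygous by phenotype or has at least one consistent homozygous assignment, so the count is 5.

5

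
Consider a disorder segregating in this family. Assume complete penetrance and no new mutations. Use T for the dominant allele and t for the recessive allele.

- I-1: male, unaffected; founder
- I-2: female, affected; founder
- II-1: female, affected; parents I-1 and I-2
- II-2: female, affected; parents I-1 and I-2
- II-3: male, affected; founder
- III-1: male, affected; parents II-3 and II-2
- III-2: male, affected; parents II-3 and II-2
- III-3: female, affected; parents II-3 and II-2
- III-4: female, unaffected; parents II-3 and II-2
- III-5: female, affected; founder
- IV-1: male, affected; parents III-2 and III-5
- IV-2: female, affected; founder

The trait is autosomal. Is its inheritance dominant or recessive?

II-3 and II-2 are both affected yet have an unaffected child III-4. Under a recessive model two affected parents are homozygous and every child would be affected, so the trait cannot be recessive.

dominant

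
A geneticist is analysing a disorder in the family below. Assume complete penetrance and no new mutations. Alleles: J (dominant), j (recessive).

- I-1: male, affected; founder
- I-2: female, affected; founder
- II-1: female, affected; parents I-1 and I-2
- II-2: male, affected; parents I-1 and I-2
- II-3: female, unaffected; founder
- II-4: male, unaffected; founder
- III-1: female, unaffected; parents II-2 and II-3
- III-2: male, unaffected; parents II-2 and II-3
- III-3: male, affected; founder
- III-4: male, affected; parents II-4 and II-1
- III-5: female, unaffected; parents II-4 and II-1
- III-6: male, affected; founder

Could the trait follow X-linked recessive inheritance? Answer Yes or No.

A consistent assignment under X-linked recessive exists: I-1 X^j Y, I-2 X^j X^j, II-1 X^j X^j, II-2 X^j Y, II-3 X^J X^J, II-4 X^J Y, III-1 X^J X^j, III-2 X^J Y, III-3 X^j Y, III-4 X^j Y, III-5 X^J X^j, III-6 X^j Y.
In this assignment every recorded phenotype matches its genotype and every non-founder's genotype is obtainable from its parents' genotypes, so the pedigree is consistent.

Yes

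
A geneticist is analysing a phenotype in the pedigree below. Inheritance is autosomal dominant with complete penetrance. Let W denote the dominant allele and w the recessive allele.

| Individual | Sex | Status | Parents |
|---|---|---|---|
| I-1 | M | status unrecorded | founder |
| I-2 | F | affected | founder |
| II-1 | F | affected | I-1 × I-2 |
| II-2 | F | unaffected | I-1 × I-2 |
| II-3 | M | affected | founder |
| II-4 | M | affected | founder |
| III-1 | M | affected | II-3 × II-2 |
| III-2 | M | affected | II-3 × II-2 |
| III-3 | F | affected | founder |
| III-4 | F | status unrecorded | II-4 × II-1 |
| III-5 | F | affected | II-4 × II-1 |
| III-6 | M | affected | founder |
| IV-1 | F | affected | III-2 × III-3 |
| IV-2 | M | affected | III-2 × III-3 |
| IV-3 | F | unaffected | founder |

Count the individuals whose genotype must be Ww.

3

Obligate heterozygotes: I-2 is affected so carries W and passed w to II-2 (ww), so I-2 is Ww; III-1 is affected so carries W and received w from II-2 (ww), so III-1 is Ww; III-2 is affected so carries W and received w from II-2 (ww), so III-2 is Ww.
Every other individual is either homozygous by phenotype or has at least one consistent homozygous assignment, so the count is 3.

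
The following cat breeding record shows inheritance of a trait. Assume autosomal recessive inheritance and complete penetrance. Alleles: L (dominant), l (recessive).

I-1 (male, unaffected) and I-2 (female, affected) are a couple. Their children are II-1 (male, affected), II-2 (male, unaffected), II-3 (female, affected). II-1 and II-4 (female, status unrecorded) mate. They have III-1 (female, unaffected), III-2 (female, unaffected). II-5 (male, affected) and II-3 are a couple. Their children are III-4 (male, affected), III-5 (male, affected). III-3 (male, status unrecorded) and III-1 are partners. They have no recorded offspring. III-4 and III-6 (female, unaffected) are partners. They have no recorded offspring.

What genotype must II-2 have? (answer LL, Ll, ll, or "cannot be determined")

Ll

From phenotype alone, II-2 is LL or Ll.
II-2 is unaffected so carries L and received l from I-2 (ll), so II-2 is Ll.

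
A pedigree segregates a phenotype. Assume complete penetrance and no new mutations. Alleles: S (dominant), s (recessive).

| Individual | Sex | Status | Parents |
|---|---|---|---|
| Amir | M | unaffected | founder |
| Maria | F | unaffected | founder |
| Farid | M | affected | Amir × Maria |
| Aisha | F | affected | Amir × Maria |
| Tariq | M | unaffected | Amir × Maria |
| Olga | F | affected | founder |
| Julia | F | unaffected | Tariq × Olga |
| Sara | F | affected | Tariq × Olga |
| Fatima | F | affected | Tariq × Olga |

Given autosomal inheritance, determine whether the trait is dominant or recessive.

Amir and Maria are both unaffected yet have an affected child Farid. Under dominance, an affected child requires at least one affected parent, so the trait cannot be dominant.

recessive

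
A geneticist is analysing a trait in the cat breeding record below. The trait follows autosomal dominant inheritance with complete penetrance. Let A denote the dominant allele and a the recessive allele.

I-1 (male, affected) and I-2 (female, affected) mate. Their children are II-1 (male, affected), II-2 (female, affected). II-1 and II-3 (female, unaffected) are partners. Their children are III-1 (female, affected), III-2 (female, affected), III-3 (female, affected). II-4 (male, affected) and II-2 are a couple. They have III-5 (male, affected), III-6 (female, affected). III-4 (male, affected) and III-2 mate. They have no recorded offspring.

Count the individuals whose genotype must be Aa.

3

Obligate heterozygotes: III-1 is affected so carries A and received a from II-3 (aa), so III-1 is Aa; III-2 is affected so carries A and received a from II-3 (aa), so III-2 is Aa; III-3 is affected so carries A and received a from II-3 (aa), so III-3 is Aa.
Every other individual is either homozygous by phenotype or has at least one consistent homozygous assignment, so the count is 3.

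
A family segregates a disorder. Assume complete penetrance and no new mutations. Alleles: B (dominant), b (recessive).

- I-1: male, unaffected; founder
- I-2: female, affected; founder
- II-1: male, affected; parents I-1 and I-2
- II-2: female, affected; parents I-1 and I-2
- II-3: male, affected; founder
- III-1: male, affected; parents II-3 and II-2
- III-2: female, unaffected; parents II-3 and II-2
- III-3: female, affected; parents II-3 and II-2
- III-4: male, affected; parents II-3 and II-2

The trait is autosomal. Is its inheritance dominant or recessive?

II-3 and II-2 are both affected yet have an unaffected child III-2. Under a recessive model two affected parents are homozygous and every child would be affected, so the trait cannot be recessive.

dominant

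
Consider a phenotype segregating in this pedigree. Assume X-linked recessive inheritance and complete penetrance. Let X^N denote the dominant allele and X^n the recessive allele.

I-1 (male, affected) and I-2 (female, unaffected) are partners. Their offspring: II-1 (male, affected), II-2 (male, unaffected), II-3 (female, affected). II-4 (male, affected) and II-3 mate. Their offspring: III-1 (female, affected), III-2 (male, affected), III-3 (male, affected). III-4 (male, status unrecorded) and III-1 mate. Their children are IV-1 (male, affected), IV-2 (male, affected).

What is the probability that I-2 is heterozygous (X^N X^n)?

1

I-2 is unaffected so carries N and passed n to II-1 (X^n Y), so I-2 is X^N X^n, giving P(X^N X^n) = 1.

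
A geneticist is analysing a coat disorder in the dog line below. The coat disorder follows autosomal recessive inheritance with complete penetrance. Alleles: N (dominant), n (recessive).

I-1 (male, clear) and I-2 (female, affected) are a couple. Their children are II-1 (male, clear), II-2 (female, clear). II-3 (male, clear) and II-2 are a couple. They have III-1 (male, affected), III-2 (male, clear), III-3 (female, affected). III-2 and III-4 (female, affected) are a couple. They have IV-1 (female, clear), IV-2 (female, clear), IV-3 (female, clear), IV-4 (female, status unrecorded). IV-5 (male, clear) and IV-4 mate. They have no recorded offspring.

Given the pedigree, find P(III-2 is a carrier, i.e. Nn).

II-3 is clear so carries N and passed n to III-1 (nn), so II-3 is Nn.
II-2 is clear so carries N and received n from I-2 (nn), so II-2 is Nn.
Their cross gives offspring ratios 1/4 NN : 1/2 Nn : 1/4 nn. Conditioning on III-2 being clear, P(Nn) = 1/2 / 3/4 = 2/3 before taking III-2's own offspring into account.
III-4 is affected, so III-4 is nn.
Now use III-2's offspring. Probability of each recorded status — clear daughter IV-1: 1/2 if III-2 is Nn, 1 if NN; clear daughter IV-2: 1/2 if III-2 is Nn, 1 if NN; clear daughter IV-3: 1/2 if III-2 is Nn, 1 if NN. (IV-4: equally likely either way, so uninformative.)
Bayes: P(Nn) = 2/3·1/8 / (2/3·1/8 + 1/3·1) = 1/5.

1/5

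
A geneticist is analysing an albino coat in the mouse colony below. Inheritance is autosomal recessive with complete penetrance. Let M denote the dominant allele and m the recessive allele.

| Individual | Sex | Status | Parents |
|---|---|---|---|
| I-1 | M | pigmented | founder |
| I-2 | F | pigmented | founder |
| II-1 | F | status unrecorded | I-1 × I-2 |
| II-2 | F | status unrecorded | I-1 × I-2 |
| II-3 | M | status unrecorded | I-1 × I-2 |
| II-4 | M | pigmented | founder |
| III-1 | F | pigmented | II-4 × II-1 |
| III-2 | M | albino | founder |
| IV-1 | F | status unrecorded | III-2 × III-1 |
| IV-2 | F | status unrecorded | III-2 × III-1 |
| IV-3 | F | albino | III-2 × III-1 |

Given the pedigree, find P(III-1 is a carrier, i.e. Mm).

1

III-1 is pigmented so carries M and passed m to IV-3 (mm), so III-1 is Mm, giving P(Mm) = 1.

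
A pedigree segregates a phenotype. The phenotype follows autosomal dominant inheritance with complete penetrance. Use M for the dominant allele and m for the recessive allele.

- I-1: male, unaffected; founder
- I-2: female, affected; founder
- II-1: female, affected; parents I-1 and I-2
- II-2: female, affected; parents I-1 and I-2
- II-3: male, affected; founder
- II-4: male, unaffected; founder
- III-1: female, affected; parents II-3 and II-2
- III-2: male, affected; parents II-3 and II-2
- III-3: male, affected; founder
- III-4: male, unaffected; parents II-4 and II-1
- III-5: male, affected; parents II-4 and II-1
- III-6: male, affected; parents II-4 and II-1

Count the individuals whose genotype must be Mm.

Obligate heterozygotes: II-1 is affected so carries M and received m from I-1 (mm), so II-1 is Mm; II-2 is affected so carries M and received m from I-1 (mm), so II-2 is Mm; III-5 is affected so carries M and received m from II-4 (mm), so III-5 is Mm; III-6 is affected so carries M and received m from II-4 (mm), so III-6 is Mm.
Every other individual is either homozygous by phenotype or has at least one consistent homozygous assignment, so the count is 4.

4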